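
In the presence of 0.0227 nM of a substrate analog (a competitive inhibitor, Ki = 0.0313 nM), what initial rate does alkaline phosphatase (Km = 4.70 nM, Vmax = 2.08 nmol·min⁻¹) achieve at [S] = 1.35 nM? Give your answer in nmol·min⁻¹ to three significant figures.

0.297 nmol·min⁻¹

α = 1 + [I]/Ki = 1 + 0.0227/0.0313 = 1.725.
For a competitive inhibitor, Vmax is unchanged and the apparent Km becomes α·Km: Km,app = 8.11 nM, Vmax,app = 2.08 nmol·min⁻¹.
v = Vmax,app·[S]/(Km,app + [S]) = 2.08 × 1.35/(8.11 + 1.35) = 0.297 nmol·min⁻¹.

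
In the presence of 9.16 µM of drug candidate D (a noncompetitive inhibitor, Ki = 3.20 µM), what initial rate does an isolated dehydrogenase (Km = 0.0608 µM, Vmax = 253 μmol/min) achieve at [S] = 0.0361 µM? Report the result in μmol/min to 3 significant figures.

With α = 1 + [I]/Ki = 1 + 9.16/3.20 = 3.862, the noncompetitive rate law is v = (Vmax/α)·[S] / (Km + [S]).
v = (253/3.862)×0.0361 / (0.0608 + 0.0361) = 2.365/0.09690 = 24.4 μmol/min.

24.4 μmol/min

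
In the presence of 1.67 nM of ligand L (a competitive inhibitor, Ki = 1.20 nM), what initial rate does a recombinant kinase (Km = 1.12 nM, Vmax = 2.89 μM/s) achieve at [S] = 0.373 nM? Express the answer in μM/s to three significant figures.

With α = 1 + [I]/Ki = 1 + 1.67/1.20 = 2.392, the competitive rate law is v = Vmax[S] / (αKm + [S]).
v = 2.89×0.373 / (2.392×1.12 + 0.373) = 1.078/3.052 = 0.353 μM/s.

0.353 μM/s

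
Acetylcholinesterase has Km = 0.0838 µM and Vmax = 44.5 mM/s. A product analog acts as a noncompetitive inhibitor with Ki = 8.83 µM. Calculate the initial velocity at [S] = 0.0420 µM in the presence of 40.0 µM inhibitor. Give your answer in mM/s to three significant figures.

α = 1 + [I]/Ki = 1 + 40.0/8.83 = 5.530.
For a noncompetitive inhibitor, Vmax is reduced to Vmax/α while Km is unchanged: Km,app = 0.0838 µM, Vmax,app = 8.05 mM/s.
v = Vmax,app·[S]/(Km,app + [S]) = 8.05 × 0.0420/(0.0838 + 0.0420) = 2.69 mM/s.

2.69 mM/s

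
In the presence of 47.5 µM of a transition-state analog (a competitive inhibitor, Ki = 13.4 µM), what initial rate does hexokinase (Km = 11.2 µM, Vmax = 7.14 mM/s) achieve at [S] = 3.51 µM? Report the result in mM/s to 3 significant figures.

With α = 1 + [I]/Ki = 1 + 47.5/13.4 = 4.545, the competitive rate law is v = Vmax[S] / (αKm + [S]).
v = 7.14×3.51 / (4.545×11.2 + 3.51) = 25.06/54.41 = 0.461 mM/s.

0.461 mM/s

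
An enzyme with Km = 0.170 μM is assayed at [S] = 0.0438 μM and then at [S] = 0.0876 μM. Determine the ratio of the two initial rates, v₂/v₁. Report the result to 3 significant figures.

1.66

The fractional saturations are [S]/(Km+[S]) = 0.0438/0.2138 = 0.2049 and 0.0876/0.2576 = 0.3401.
v₂/v₁ is just their ratio: 0.3401/0.2049 = 1.66.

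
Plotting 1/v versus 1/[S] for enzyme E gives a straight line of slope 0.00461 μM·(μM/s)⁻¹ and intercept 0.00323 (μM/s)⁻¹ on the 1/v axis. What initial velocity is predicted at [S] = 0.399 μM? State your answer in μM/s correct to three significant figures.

The y-intercept is 1/Vmax, so Vmax = 1/0.00323 = 310 μM/s.
The slope is Km/Vmax, so Km = 0.00461 × 310 = 1.43 μM.
Then v = 310 × 0.399/(1.43 + 0.399) = 67.6 μM/s.

67.6 μM/s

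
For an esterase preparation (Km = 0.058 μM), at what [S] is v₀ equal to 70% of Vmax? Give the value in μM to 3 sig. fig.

v/Vmax = [S]/(Km+[S]) = 0.7, so [S] = Km·0.7/(1 − 0.7) = 0.058 × 2.333.
[S] = 0.135 μM.

0.135 μM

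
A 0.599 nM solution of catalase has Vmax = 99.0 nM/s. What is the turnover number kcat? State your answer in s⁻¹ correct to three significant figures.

kcat = Vmax/[E]total = 99.0 nM/s / 0.599 nM = 165 s⁻¹.

165 s⁻¹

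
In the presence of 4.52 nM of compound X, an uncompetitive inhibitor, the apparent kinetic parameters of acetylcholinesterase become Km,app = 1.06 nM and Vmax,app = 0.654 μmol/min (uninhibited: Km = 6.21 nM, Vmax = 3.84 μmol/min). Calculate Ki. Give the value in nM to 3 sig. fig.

Uncompetitive: Vmax,app = Vmax/α (and Km,app = Km/α) with α = 1 + [I]/Ki.
α = Vmax/Vmax,app = 3.84/0.654 = 5.872.
Since α = 1 + [I]/Ki, [I]/Ki = 5.872 − 1 = 4.872 and Ki = 4.52/4.872 = 0.928 nM.

0.928 nM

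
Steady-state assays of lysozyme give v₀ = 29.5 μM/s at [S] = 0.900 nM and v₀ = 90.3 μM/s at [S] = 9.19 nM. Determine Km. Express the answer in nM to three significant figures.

2.65 nM

In reciprocal form, 1/v = (Km/Vmax)·(1/[S]) + 1/Vmax. The two points give (1/[S], 1/v) = (1.111, 0.03390) and (0.1088, 0.01107).
Slope = (0.03390 − 0.01107)/(1.111 − 0.1088) = 0.02277; intercept = 0.03390 − 0.02277×1.111 = 0.008596.
Vmax = 1/intercept = 116 μM/s; Km = slope × Vmax = 0.02277 × 116 = 2.65 nM.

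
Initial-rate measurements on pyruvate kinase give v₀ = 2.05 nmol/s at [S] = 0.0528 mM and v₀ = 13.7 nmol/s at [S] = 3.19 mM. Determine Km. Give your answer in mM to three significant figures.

0.337 mM

From v = Vmax[S]/(Km+[S]), each point gives Vmax = v(Km+[S])/[S].
Equating: 2.05(Km+0.0528)/0.0528 = 13.7(Km+3.19)/3.19.
38.83·Km + 2.05 = 4.295·Km + 13.7, so (38.83 − 4.295)·Km = 13.7 − 2.05.
Km = 11.65/34.53 = 0.337 mM; then Vmax = 2.05(0.337+0.0528)/0.0528 = 15.1 nmol/s.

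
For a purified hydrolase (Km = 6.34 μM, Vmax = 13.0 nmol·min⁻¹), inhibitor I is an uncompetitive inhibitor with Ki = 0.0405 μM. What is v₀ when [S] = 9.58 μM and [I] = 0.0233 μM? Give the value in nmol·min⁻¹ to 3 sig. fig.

5.81 nmol·min⁻¹

With α = 1 + [I]/Ki = 1 + 0.0233/0.0405 = 1.575, the uncompetitive rate law is v = (Vmax/α)·[S] / (Km/α + [S]).
v = (13.0/1.575)×9.58 / (6.34/1.575 + 9.58) = 79.06/13.60 = 5.81 nmol·min⁻¹.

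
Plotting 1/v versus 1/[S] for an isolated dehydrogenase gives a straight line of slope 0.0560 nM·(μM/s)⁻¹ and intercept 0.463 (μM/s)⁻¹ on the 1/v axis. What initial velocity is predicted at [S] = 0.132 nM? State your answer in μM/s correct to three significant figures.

1.13 μM/s

The y-intercept is 1/Vmax, so Vmax = 1/0.463 = 2.16 μM/s.
The slope is Km/Vmax, so Km = 0.0560 × 2.16 = 0.121 nM.
Then v = 2.16 × 0.132/(0.121 + 0.132) = 1.13 μM/s.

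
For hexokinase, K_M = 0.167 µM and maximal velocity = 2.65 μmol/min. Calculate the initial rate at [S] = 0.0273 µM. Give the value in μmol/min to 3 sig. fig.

0.372 μmol/min

[S]/(Km+[S]) = 0.0273/0.1943 = 0.1405, the fractional saturation.
v = 0.1405 × Vmax = 0.1405 × 2.65 = 0.372 μmol/min.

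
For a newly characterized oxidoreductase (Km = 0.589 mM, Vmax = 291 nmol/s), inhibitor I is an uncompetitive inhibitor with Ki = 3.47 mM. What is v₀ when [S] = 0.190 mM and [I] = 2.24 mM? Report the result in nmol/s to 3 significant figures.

α = 1 + [I]/Ki = 1 + 2.24/3.47 = 1.646.
For an uncompetitive inhibitor, both parameters are divided by α, giving Vmax/α and Km/α: Km,app = 0.358 mM, Vmax,app = 177 nmol/s.
v = Vmax,app·[S]/(Km,app + [S]) = 177 × 0.190/(0.358 + 0.190) = 61.3 nmol/s.

61.3 nmol/s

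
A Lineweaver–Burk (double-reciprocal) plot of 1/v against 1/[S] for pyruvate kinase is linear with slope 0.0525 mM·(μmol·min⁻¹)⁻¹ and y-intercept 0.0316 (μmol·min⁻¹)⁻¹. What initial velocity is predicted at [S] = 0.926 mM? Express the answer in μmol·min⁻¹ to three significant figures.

11.3 μmol·min⁻¹

The y-intercept is 1/Vmax, so Vmax = 1/0.0316 = 31.6 μmol·min⁻¹.
The slope is Km/Vmax, so Km = 0.0525 × 31.6 = 1.66 mM.
Then v = 31.6 × 0.926/(1.66 + 0.926) = 11.3 μmol·min⁻¹.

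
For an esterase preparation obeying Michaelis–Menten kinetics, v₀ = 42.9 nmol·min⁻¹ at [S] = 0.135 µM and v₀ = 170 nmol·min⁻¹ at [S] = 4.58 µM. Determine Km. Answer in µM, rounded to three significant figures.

From v = Vmax[S]/(Km+[S]), each point gives Vmax = v(Km+[S])/[S].
Equating: 42.9(Km+0.135)/0.135 = 170(Km+4.58)/4.58.
317.8·Km + 42.9 = 37.12·Km + 170, so (317.8 − 37.12)·Km = 170 − 42.9.
Km = 127.1/280.7 = 0.453 µM; then Vmax = 42.9(0.453+0.135)/0.135 = 187 nmol·min⁻¹.

0.453 µM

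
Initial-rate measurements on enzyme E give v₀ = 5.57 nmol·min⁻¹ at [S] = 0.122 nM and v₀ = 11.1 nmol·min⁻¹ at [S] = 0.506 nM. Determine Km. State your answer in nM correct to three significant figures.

In reciprocal form, 1/v = (Km/Vmax)·(1/[S]) + 1/Vmax. The two points give (1/[S], 1/v) = (8.197, 0.1795) and (1.976, 0.09009).
Slope = (0.1795 − 0.09009)/(8.197 − 1.976) = 0.01438; intercept = 0.1795 − 0.01438×8.197 = 0.06167.
Vmax = 1/intercept = 16.2 nmol·min⁻¹; Km = slope × Vmax = 0.01438 × 16.2 = 0.233 nM.

0.233 nM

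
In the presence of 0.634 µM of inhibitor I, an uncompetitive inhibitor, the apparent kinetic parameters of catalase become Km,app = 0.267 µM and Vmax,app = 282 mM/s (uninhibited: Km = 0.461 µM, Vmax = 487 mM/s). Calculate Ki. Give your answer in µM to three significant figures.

0.872 µM

Uncompetitive: Vmax,app = Vmax/α (and Km,app = Km/α) with α = 1 + [I]/Ki.
α = Vmax/Vmax,app = 487/282 = 1.727.
Ki = [I]/(α − 1) = 0.634/0.7270 = 0.872 µM.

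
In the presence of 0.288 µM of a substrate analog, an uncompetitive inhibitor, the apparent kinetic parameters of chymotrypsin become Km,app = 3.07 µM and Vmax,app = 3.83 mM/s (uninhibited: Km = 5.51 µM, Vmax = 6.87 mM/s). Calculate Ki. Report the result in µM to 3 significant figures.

Uncompetitive: Vmax,app = Vmax/α (and Km,app = Km/α) with α = 1 + [I]/Ki.
α = Vmax/Vmax,app = 6.87/3.83 = 1.794.
Ki = [I]/(α − 1) = 0.288/0.7937 = 0.363 µM.

0.363 µM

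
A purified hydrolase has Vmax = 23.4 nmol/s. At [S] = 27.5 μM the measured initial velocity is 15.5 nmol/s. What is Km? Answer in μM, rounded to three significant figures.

14.0 μM

v/Vmax = 15.5/23.4 = 0.6624 = [S]/(Km+[S]).
So Km + [S] = [S]/0.6624 = 41.52 μM, giving Km = 41.52 − 27.5 = 14.0 μM.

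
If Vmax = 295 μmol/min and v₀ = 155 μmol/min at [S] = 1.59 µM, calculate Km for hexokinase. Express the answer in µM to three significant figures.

1.44 µM

From v = Vmax[S]/(Km+[S]), Km = [S](Vmax − v)/v.
Km = 1.59 × (295 − 155) / 155 = 222.6/155 = 1.44 µM.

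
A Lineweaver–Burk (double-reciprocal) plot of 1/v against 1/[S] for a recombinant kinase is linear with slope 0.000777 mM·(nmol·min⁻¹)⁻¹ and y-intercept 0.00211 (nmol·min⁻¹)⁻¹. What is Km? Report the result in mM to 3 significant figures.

y-intercept = 1/Vmax ⇒ Vmax = 474 nmol·min⁻¹; slope = Km/Vmax ⇒ Km = slope × Vmax.
Km = 0.000777 × 474 = 0.368 mM.

0.368 mM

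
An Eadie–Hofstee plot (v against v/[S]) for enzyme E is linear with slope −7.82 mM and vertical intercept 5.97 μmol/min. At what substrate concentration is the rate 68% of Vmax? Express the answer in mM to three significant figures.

16.6 mM

The Eadie–Hofstee slope gives Km = 7.82 mM (slope = −Km).
v/Vmax = [S]/(Km+[S]) = 0.68 ⇒ [S] = Km·0.68/(1−0.68) = 7.82 × 2.125 = 16.6 mM.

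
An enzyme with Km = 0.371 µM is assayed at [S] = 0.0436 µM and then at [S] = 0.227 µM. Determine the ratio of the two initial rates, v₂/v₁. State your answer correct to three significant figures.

3.61

Since Vmax cancels, v₂/v₁ = [S]₂(Km+[S]₁) / [S]₁(Km+[S]₂).
= 0.227×(0.371+0.0436) / (0.0436×(0.371+0.227)) = 0.09411/0.02607 = 3.61.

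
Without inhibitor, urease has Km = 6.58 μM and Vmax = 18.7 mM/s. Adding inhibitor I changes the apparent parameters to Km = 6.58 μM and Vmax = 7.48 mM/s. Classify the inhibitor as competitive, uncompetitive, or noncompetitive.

Vmax decreases (18.7 → 7.48 mM/s) while Km is unchanged — pure noncompetitive inhibition.

noncompetitive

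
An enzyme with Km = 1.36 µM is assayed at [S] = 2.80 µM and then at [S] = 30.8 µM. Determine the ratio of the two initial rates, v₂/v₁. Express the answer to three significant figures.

1.42

Since Vmax cancels, v₂/v₁ = [S]₂(Km+[S]₁) / [S]₁(Km+[S]₂).
= 30.8×(1.36+2.80) / (2.80×(1.36+30.8)) = 128.1/90.05 = 1.42.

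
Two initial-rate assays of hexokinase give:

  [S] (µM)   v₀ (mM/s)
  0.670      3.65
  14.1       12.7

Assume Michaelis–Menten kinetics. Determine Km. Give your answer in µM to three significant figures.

From v = Vmax[S]/(Km+[S]), each point gives Vmax = v(Km+[S])/[S].
Equating: 3.65(Km+0.670)/0.670 = 12.7(Km+14.1)/14.1.
5.448·Km + 3.65 = 0.9007·Km + 12.7, so (5.448 − 0.9007)·Km = 12.7 − 3.65.
Km = 9.050/4.547 = 1.99 µM; then Vmax = 3.65(1.99+0.670)/0.670 = 14.5 mM/s.

1.99 µM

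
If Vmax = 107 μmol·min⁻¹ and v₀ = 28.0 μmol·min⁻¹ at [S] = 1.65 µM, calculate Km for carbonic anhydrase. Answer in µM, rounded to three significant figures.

4.66 µM

v/Vmax = 28.0/107 = 0.2617 = [S]/(Km+[S]).
So Km + [S] = [S]/0.2617 = 6.305 µM, giving Km = 6.305 − 1.65 = 4.66 µM.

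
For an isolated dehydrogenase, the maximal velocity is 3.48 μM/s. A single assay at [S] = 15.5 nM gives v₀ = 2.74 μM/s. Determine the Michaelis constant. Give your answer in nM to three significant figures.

4.19 nM

From v = Vmax[S]/(Km+[S]), Km = [S](Vmax − v)/v.
Km = 15.5 × (3.48 − 2.74) / 2.74 = 11.47/2.74 = 4.19 nM.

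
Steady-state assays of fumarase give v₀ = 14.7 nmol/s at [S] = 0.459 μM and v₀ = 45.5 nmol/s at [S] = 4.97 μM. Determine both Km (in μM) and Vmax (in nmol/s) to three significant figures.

Km = 1.35 μM; Vmax = 57.8 nmol/s

In reciprocal form, 1/v = (Km/Vmax)·(1/[S]) + 1/Vmax. The two points give (1/[S], 1/v) = (2.179, 0.06803) and (0.2012, 0.02198).
Slope = (0.06803 − 0.02198)/(2.179 − 0.2012) = 0.02329; intercept = 0.06803 − 0.02329×2.179 = 0.01729.
Vmax = 1/intercept = 57.8 nmol/s; Km = slope × Vmax = 0.02329 × 57.8 = 1.35 μM.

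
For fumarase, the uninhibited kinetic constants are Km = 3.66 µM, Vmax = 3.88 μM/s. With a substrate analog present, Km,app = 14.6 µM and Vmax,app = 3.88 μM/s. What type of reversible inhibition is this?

Km increases (3.66 → 14.6 µM) while Vmax is unchanged — the hallmark of competitive inhibition.

competitive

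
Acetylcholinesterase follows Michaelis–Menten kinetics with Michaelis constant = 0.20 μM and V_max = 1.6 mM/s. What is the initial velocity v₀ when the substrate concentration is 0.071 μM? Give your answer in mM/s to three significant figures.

[S]/(Km+[S]) = 0.071/0.2710 = 0.2620, the fractional saturation.
v = 0.2620 × Vmax = 0.2620 × 1.6 = 0.419 mM/s.

0.419 mM/s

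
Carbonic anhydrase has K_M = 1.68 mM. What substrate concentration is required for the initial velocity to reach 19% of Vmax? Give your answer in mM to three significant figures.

v/Vmax = [S]/(Km+[S]) = 0.19, so [S] = Km·0.19/(1 − 0.19) = 1.68 × 0.2346.
[S] = 0.394 mM.

0.394 mM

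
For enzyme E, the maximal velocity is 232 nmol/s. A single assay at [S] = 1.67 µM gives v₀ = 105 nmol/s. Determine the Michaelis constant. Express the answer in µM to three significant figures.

2.02 µM

v/Vmax = 105/232 = 0.4526 = [S]/(Km+[S]).
So Km + [S] = [S]/0.4526 = 3.690 µM, giving Km = 3.690 − 1.67 = 2.02 µM.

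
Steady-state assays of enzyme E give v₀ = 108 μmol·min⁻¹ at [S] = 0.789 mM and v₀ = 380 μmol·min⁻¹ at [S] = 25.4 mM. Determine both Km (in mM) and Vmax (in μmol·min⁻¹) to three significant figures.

From v = Vmax[S]/(Km+[S]), each point gives Vmax = v(Km+[S])/[S].
Equating: 108(Km+0.789)/0.789 = 380(Km+25.4)/25.4.
136.9·Km + 108 = 14.96·Km + 380, so (136.9 − 14.96)·Km = 380 − 108.
Km = 272.0/121.9 = 2.23 mM; then Vmax = 108(2.23+0.789)/0.789 = 413 μmol·min⁻¹.

Km = 2.23 mM; Vmax = 413 μmol·min⁻¹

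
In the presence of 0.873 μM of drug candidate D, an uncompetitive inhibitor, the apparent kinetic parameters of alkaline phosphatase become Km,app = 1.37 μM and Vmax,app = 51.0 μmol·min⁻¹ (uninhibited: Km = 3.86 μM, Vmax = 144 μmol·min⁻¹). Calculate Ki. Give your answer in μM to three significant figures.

Uncompetitive: Vmax,app = Vmax/α (and Km,app = Km/α) with α = 1 + [I]/Ki.
α = Vmax/Vmax,app = 144/51.0 = 2.824.
Since α = 1 + [I]/Ki, [I]/Ki = 2.824 − 1 = 1.824 and Ki = 0.873/1.824 = 0.479 μM.

0.479 μM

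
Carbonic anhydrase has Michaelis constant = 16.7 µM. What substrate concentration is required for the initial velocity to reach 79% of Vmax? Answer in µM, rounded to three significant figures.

v/Vmax = [S]/(Km+[S]) = 0.79, so [S] = Km·0.79/(1 − 0.79) = 16.7 × 3.762.
[S] = 62.8 µM.

62.8 µM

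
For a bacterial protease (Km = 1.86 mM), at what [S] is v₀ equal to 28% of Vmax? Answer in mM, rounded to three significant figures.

0.723 mM

v/Vmax = [S]/(Km+[S]) = 0.28, so [S] = Km·0.28/(1 − 0.28) = 1.86 × 0.3889.
[S] = 0.723 mM.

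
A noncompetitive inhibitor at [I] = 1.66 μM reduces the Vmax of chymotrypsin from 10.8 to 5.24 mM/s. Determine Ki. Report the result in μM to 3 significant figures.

1.56 μM

Noncompetitive: Vmax,app = Vmax/α with α = 1 + [I]/Ki.
α = Vmax/Vmax,app = 10.8/5.24 = 2.061.
Since α = 1 + [I]/Ki, [I]/Ki = 2.061 − 1 = 1.061 and Ki = 1.66/1.061 = 1.56 μM.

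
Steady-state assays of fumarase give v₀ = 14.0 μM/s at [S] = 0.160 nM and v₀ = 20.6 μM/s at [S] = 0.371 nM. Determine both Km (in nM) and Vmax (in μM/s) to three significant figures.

From v = Vmax[S]/(Km+[S]), each point gives Vmax = v(Km+[S])/[S].
Equating: 14.0(Km+0.160)/0.160 = 20.6(Km+0.371)/0.371.
87.50·Km + 14.0 = 55.53·Km + 20.6, so (87.50 − 55.53)·Km = 20.6 − 14.0.
Km = 6.600/31.97 = 0.206 nM; then Vmax = 14.0(0.206+0.160)/0.160 = 32.1 μM/s.

Km = 0.206 nM; Vmax = 32.1 μM/s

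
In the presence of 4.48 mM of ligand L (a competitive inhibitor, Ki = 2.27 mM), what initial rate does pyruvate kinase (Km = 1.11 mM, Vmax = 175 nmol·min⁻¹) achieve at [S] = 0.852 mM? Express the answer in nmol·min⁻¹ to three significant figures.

35.9 nmol·min⁻¹

α = 1 + [I]/Ki = 1 + 4.48/2.27 = 2.974.
For a competitive inhibitor, Vmax is unchanged and the apparent Km becomes α·Km: Km,app = 3.30 mM, Vmax,app = 175 nmol·min⁻¹.
v = Vmax,app·[S]/(Km,app + [S]) = 175 × 0.852/(3.30 + 0.852) = 35.9 nmol·min⁻¹.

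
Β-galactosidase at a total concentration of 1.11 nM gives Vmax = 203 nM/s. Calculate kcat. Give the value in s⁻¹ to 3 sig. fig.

kcat = Vmax/[E]total = 203 nM/s / 1.11 nM = 183 s⁻¹.

183 s⁻¹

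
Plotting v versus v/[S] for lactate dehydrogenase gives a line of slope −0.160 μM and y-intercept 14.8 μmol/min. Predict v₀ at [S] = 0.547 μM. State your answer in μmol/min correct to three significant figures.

In the Eadie–Hofstee form v = Vmax − Km·(v/[S]), the slope is −Km and the intercept is Vmax, so Km = 0.160 μM and Vmax = 14.8 μmol/min.
v = 14.8 × 0.547/(0.160 + 0.547) = 11.5 μmol/min.

11.5 μmol/min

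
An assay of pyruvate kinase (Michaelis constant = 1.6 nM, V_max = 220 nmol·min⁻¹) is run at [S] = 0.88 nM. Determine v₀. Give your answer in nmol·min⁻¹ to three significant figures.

v = Vmax·[S]/(Km + [S]) = 220 × 0.88 / (1.6 + 0.88)
  = 193.6 / 2.480 = 78.1 nmol·min⁻¹.

78.1 nmol·min⁻¹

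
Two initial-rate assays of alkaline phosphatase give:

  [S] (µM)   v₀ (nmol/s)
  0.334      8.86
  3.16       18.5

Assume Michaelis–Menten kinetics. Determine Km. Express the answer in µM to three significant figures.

In reciprocal form, 1/v = (Km/Vmax)·(1/[S]) + 1/Vmax. The two points give (1/[S], 1/v) = (2.994, 0.1129) and (0.3165, 0.05405).
Slope = (0.1129 − 0.05405)/(2.994 − 0.3165) = 0.02197; intercept = 0.1129 − 0.02197×2.994 = 0.04710.
Vmax = 1/intercept = 21.2 nmol/s; Km = slope × Vmax = 0.02197 × 21.2 = 0.466 µM.

0.466 µM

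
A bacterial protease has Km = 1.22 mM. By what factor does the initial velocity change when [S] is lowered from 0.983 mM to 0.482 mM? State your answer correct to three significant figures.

0.635

The fractional saturations are [S]/(Km+[S]) = 0.983/2.203 = 0.4462 and 0.482/1.702 = 0.2832.
v₂/v₁ is just their ratio: 0.2832/0.4462 = 0.635.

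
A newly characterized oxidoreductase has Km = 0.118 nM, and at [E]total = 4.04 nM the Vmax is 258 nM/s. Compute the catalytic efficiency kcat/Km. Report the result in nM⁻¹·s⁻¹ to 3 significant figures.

kcat = Vmax/[E]total = 258/4.04 = 63.9 s⁻¹.
kcat/Km = 63.9/0.118 = 541 nM⁻¹·s⁻¹.

541 nM⁻¹·s⁻¹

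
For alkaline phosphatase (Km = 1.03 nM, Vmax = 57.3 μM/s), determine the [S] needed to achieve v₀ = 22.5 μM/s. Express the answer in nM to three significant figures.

Rearranging v = Vmax[S]/(Km+[S]) gives [S] = Km·v/(Vmax − v).
[S] = 1.03 × 22.5 / (57.3 − 22.5) = 23.18/34.80 = 0.666 nM.

0.666 nM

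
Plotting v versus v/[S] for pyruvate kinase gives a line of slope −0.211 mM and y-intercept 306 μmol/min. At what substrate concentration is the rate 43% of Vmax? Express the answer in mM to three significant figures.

The Eadie–Hofstee slope gives Km = 0.211 mM (slope = −Km).
v/Vmax = [S]/(Km+[S]) = 0.43 ⇒ [S] = Km·0.43/(1−0.43) = 0.211 × 0.7544 = 0.159 mM.

0.159 mM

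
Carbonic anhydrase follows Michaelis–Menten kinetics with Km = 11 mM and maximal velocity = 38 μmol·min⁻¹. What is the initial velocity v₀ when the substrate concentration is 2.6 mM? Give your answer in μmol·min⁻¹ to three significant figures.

v = Vmax·[S]/(Km + [S]) = 38 × 2.6 / (11 + 2.6)
  = 98.80 / 13.60 = 7.26 μmol·min⁻¹.

7.26 μmol·min⁻¹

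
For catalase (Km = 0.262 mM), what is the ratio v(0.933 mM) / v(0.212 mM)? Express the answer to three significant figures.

1.75

Since Vmax cancels, v₂/v₁ = [S]₂(Km+[S]₁) / [S]₁(Km+[S]₂).
= 0.933×(0.262+0.212) / (0.212×(0.262+0.933)) = 0.4422/0.2533 = 1.75.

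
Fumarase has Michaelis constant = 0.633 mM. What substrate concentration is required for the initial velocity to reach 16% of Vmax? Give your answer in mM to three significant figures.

v/Vmax = [S]/(Km+[S]) = 0.16, so [S] = Km·0.16/(1 − 0.16) = 0.633 × 0.1905.
[S] = 0.121 mM.

0.121 mM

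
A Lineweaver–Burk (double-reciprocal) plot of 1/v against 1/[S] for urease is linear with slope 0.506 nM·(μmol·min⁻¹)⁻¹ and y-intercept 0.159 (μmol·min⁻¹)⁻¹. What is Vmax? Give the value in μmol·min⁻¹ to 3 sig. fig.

The y-intercept of a Lineweaver–Burk plot equals 1/Vmax, so Vmax = 1/0.159 = 6.29 μmol·min⁻¹.

6.29 μmol·min⁻¹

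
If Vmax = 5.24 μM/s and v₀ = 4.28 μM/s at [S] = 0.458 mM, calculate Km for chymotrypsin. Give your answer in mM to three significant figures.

From v = Vmax[S]/(Km+[S]), Km = [S](Vmax − v)/v.
Km = 0.458 × (5.24 − 4.28) / 4.28 = 0.4397/4.28 = 0.103 mM.

0.103 mM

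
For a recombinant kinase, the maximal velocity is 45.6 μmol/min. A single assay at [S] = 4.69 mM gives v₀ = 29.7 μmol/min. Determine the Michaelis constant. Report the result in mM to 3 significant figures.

2.51 mM

From v = Vmax[S]/(Km+[S]), Km = [S](Vmax − v)/v.
Km = 4.69 × (45.6 − 29.7) / 29.7 = 74.57/29.7 = 2.51 mM.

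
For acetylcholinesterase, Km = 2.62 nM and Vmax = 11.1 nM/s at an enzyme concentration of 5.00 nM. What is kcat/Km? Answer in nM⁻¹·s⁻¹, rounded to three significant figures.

0.847 nM⁻¹·s⁻¹

kcat = Vmax/[E]total = 11.1/5.00 = 2.22 s⁻¹.
kcat/Km = 2.22/2.62 = 0.847 nM⁻¹·s⁻¹.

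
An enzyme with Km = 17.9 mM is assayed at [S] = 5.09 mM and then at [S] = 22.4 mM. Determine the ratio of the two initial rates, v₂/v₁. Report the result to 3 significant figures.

Since Vmax cancels, v₂/v₁ = [S]₂(Km+[S]₁) / [S]₁(Km+[S]₂).
= 22.4×(17.9+5.09) / (5.09×(17.9+22.4)) = 515.0/205.1 = 2.51.

2.51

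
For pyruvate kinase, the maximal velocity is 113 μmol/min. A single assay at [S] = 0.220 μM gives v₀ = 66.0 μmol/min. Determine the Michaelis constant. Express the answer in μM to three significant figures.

0.157 μM

v/Vmax = 66.0/113 = 0.5841 = [S]/(Km+[S]).
So Km + [S] = [S]/0.5841 = 0.3767 μM, giving Km = 0.3767 − 0.220 = 0.157 μM.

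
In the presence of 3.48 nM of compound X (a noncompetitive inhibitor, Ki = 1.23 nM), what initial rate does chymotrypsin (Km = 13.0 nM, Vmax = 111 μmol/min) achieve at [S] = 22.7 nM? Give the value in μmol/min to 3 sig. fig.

18.4 μmol/min

α = 1 + [I]/Ki = 1 + 3.48/1.23 = 3.829.
For a noncompetitive inhibitor, Vmax is reduced to Vmax/α while Km is unchanged: Km,app = 13.0 nM, Vmax,app = 29.0 μmol/min.
v = Vmax,app·[S]/(Km,app + [S]) = 29.0 × 22.7/(13.0 + 22.7) = 18.4 μmol/min.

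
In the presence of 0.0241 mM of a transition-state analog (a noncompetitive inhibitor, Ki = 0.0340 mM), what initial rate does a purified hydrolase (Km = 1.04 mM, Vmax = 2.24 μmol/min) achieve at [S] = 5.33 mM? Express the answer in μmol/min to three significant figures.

α = 1 + [I]/Ki = 1 + 0.0241/0.0340 = 1.709.
For a noncompetitive inhibitor, Vmax is reduced to Vmax/α while Km is unchanged: Km,app = 1.04 mM, Vmax,app = 1.31 μmol/min.
v = Vmax,app·[S]/(Km,app + [S]) = 1.31 × 5.33/(1.04 + 5.33) = 1.10 μmol/min.

1.10 μmol/min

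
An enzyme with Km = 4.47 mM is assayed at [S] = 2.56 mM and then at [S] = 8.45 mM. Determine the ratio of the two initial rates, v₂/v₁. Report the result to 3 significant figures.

1.80

Since Vmax cancels, v₂/v₁ = [S]₂(Km+[S]₁) / [S]₁(Km+[S]₂).
= 8.45×(4.47+2.56) / (2.56×(4.47+8.45)) = 59.40/33.08 = 1.80.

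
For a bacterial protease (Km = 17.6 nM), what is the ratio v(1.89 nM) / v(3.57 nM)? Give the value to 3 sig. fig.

0.575

The fractional saturations are [S]/(Km+[S]) = 3.57/21.17 = 0.1686 and 1.89/19.49 = 0.09697.
v₂/v₁ is just their ratio: 0.09697/0.1686 = 0.575.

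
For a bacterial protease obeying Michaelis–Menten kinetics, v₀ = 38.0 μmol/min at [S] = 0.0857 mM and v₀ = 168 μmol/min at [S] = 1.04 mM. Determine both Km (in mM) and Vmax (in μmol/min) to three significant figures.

Km = 0.461 mM; Vmax = 243 μmol/min

From v = Vmax[S]/(Km+[S]), each point gives Vmax = v(Km+[S])/[S].
Equating: 38.0(Km+0.0857)/0.0857 = 168(Km+1.04)/1.04.
443.4·Km + 38.0 = 161.5·Km + 168, so (443.4 − 161.5)·Km = 168 − 38.0.
Km = 130.0/281.9 = 0.461 mM; then Vmax = 38.0(0.461+0.0857)/0.0857 = 243 μmol/min.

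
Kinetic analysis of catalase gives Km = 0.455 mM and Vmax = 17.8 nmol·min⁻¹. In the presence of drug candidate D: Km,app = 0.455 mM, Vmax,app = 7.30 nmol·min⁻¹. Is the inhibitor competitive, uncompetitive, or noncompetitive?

Vmax decreases (17.8 → 7.30 nmol·min⁻¹) while Km is unchanged — pure noncompetitive inhibition.

noncompetitive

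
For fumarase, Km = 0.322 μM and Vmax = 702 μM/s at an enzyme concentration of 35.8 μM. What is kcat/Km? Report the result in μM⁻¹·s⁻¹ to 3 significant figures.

kcat = Vmax/[E]total = 702/35.8 = 19.6 s⁻¹.
kcat/Km = 19.6/0.322 = 60.9 μM⁻¹·s⁻¹.

60.9 μM⁻¹·s⁻¹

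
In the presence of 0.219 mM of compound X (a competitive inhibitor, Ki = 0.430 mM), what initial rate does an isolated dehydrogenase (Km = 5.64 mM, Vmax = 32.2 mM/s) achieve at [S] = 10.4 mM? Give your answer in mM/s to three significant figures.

17.7 mM/s

With α = 1 + [I]/Ki = 1 + 0.219/0.430 = 1.509, the competitive rate law is v = Vmax[S] / (αKm + [S]).
v = 32.2×10.4 / (1.509×5.64 + 10.4) = 334.9/18.91 = 17.7 mM/s.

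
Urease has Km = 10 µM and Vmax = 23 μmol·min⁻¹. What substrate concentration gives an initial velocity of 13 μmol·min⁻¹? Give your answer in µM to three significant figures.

13.0 µM

The required fractional saturation is v/Vmax = 13/23 = 0.5652.
Then [S]/(Km+[S]) = 0.5652 ⇒ [S] = 10 × 0.5652/(1 − 0.5652) = 13.0 µM.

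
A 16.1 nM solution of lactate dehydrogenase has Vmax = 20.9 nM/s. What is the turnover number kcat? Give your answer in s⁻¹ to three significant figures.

kcat = Vmax/[E]total = 20.9 nM/s / 16.1 nM = 1.30 s⁻¹.

1.30 s⁻¹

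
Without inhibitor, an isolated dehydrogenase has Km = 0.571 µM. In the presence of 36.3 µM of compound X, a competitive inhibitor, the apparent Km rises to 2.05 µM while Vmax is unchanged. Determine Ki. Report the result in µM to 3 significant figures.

14.0 µM

Competitive: Km,app = α·Km with α = 1 + [I]/Ki.
α = Km,app/Km = 2.05/0.571 = 3.590.
Ki = [I]/(α − 1) = 36.3/2.590 = 14.0 µM.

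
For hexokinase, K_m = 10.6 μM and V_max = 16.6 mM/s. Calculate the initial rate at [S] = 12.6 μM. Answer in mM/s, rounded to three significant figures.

[S]/(Km+[S]) = 12.6/23.20 = 0.5431, the fractional saturation.
v = 0.5431 × Vmax = 0.5431 × 16.6 = 9.02 mM/s.

9.02 mM/s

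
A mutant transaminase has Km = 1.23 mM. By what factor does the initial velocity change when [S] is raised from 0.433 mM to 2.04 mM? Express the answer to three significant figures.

2.40

The fractional saturations are [S]/(Km+[S]) = 0.433/1.663 = 0.2604 and 2.04/3.270 = 0.6239.
v₂/v₁ is just their ratio: 0.6239/0.2604 = 2.40.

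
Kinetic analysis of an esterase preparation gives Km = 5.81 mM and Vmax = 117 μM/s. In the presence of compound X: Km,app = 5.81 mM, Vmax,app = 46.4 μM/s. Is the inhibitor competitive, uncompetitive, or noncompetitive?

noncompetitive

Vmax decreases (117 → 46.4 μM/s) while Km is unchanged — pure noncompetitive inhibition.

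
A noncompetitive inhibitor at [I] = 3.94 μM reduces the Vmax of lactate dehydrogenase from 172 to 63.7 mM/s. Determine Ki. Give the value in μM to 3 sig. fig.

Noncompetitive: Vmax,app = Vmax/α with α = 1 + [I]/Ki.
α = Vmax/Vmax,app = 172/63.7 = 2.700.
Since α = 1 + [I]/Ki, [I]/Ki = 2.700 − 1 = 1.700 and Ki = 3.94/1.700 = 2.32 μM.

2.32 μM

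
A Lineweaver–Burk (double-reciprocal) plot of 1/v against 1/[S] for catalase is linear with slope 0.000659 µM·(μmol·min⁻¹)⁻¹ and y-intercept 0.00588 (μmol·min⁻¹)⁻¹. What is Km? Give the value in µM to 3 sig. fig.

0.112 µM

y-intercept = 1/Vmax ⇒ Vmax = 170 μmol·min⁻¹; slope = Km/Vmax ⇒ Km = slope × Vmax.
Km = 0.000659 × 170 = 0.112 µM.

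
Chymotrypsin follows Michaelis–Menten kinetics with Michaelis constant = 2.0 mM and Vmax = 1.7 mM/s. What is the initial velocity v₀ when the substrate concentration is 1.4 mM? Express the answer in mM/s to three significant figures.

0.700 mM/s

[S]/(Km+[S]) = 1.4/3.400 = 0.4118, the fractional saturation.
v = 0.4118 × Vmax = 0.4118 × 1.7 = 0.700 mM/s.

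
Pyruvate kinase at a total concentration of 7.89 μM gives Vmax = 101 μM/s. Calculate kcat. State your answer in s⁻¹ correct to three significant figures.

kcat = Vmax/[E]total = 101 μM/s / 7.89 μM = 12.8 s⁻¹.

12.8 s⁻¹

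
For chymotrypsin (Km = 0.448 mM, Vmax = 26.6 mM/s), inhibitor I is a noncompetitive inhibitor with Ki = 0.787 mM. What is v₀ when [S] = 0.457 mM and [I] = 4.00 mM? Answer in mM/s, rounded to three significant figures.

With α = 1 + [I]/Ki = 1 + 4.00/0.787 = 6.083, the noncompetitive rate law is v = (Vmax/α)·[S] / (Km + [S]).
v = (26.6/6.083)×0.457 / (0.448 + 0.457) = 1.999/0.9050 = 2.21 mM/s.

2.21 mM/s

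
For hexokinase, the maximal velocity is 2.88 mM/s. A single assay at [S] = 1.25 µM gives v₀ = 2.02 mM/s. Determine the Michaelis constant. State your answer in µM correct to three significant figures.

v/Vmax = 2.02/2.88 = 0.7014 = [S]/(Km+[S]).
So Km + [S] = [S]/0.7014 = 1.782 µM, giving Km = 1.782 − 1.25 = 0.532 µM.

0.532 µM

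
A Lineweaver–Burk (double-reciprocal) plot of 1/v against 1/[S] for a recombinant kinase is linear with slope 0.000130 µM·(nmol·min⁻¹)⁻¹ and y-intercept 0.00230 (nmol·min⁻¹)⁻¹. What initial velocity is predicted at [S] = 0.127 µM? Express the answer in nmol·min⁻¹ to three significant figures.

The y-intercept is 1/Vmax, so Vmax = 1/0.00230 = 435 nmol·min⁻¹.
The slope is Km/Vmax, so Km = 0.000130 × 435 = 0.0565 µM.
Then v = 435 × 0.127/(0.0565 + 0.127) = 301 nmol·min⁻¹.

301 nmol·min⁻¹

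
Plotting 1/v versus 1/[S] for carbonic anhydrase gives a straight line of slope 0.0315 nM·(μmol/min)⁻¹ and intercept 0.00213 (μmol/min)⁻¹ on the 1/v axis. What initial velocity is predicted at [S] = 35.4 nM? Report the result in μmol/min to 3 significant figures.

The y-intercept is 1/Vmax, so Vmax = 1/0.00213 = 469 μmol/min.
The slope is Km/Vmax, so Km = 0.0315 × 469 = 14.8 nM.
Then v = 469 × 35.4/(14.8 + 35.4) = 331 μmol/min.

331 μmol/min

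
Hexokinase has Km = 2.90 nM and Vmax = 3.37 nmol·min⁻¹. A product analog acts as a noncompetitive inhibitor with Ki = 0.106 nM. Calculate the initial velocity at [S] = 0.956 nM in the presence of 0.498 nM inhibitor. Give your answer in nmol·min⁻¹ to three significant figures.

With α = 1 + [I]/Ki = 1 + 0.498/0.106 = 5.698, the noncompetitive rate law is v = (Vmax/α)·[S] / (Km + [S]).
v = (3.37/5.698)×0.956 / (2.90 + 0.956) = 0.5654/3.856 = 0.147 nmol·min⁻¹.

0.147 nmol·min⁻¹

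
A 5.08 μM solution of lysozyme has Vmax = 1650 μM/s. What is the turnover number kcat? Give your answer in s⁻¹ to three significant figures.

kcat = Vmax/[E]total = 1650 μM/s / 5.08 μM = 325 s⁻¹.

325 s⁻¹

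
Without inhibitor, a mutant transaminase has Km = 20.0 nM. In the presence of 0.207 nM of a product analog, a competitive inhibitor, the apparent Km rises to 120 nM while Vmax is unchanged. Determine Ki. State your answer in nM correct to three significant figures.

0.0414 nM

Competitive: Km,app = α·Km with α = 1 + [I]/Ki.
α = Km,app/Km = 120/20.0 = 6.000.
Since α = 1 + [I]/Ki, [I]/Ki = 6.000 − 1 = 5.000 and Ki = 0.207/5.000 = 0.0414 nM.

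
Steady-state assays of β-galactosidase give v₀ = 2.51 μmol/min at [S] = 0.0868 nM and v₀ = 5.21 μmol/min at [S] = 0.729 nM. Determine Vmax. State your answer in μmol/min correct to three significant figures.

6.10 μmol/min

In reciprocal form, 1/v = (Km/Vmax)·(1/[S]) + 1/Vmax. The two points give (1/[S], 1/v) = (11.52, 0.3984) and (1.372, 0.1919).
Slope = (0.3984 − 0.1919)/(11.52 − 1.372) = 0.02034; intercept = 0.3984 − 0.02034×11.52 = 0.1640.
Vmax = 1/intercept = 6.10 μmol/min; Km = slope × Vmax = 0.02034 × 6.10 = 0.124 nM.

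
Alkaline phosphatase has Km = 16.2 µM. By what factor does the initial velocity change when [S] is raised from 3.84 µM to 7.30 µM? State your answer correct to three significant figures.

The fractional saturations are [S]/(Km+[S]) = 3.84/20.04 = 0.1916 and 7.30/23.50 = 0.3106.
v₂/v₁ is just their ratio: 0.3106/0.1916 = 1.62.

1.62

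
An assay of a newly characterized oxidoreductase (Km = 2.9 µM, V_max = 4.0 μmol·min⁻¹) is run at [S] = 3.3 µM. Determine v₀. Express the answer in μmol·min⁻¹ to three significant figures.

v = Vmax·[S]/(Km + [S]) = 4.0 × 3.3 / (2.9 + 3.3)
  = 13.20 / 6.200 = 2.13 μmol·min⁻¹.

2.13 μmol·min⁻¹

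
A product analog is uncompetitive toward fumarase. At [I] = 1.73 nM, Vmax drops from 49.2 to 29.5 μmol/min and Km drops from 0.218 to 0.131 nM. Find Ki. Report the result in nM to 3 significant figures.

Uncompetitive: Vmax,app = Vmax/α (and Km,app = Km/α) with α = 1 + [I]/Ki.
α = Vmax/Vmax,app = 49.2/29.5 = 1.668.
Since α = 1 + [I]/Ki, [I]/Ki = 1.668 − 1 = 0.6678 and Ki = 1.73/0.6678 = 2.59 nM.

2.59 nM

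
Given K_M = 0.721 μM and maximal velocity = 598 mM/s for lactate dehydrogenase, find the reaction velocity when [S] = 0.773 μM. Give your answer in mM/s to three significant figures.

309 mM/s

v = Vmax·[S]/(Km + [S]) = 598 × 0.773 / (0.721 + 0.773)
  = 462.3 / 1.494 = 309 mM/s.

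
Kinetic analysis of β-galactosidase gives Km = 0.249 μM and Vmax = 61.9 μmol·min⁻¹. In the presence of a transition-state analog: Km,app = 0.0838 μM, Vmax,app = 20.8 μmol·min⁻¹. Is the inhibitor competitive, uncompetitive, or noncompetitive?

Both Km and Vmax decrease by the same factor (~2.97-fold) — characteristic of uncompetitive inhibition.

uncompetitive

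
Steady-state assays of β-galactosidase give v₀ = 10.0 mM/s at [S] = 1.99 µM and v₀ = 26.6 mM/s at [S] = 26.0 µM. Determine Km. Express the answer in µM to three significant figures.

4.15 µM

In reciprocal form, 1/v = (Km/Vmax)·(1/[S]) + 1/Vmax. The two points give (1/[S], 1/v) = (0.5025, 0.1000) and (0.03846, 0.03759).
Slope = (0.1000 − 0.03759)/(0.5025 − 0.03846) = 0.1345; intercept = 0.1000 − 0.1345×0.5025 = 0.03242.
Vmax = 1/intercept = 30.8 mM/s; Km = slope × Vmax = 0.1345 × 30.8 = 4.15 µM.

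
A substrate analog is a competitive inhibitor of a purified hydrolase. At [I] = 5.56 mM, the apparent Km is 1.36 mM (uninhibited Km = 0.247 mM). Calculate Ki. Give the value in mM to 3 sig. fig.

1.23 mM

Competitive: Km,app = α·Km with α = 1 + [I]/Ki.
α = Km,app/Km = 1.36/0.247 = 5.506.
Ki = [I]/(α − 1) = 5.56/4.506 = 1.23 mM.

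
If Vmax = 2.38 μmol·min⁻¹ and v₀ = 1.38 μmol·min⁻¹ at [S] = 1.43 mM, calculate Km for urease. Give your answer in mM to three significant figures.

1.04 mM

From v = Vmax[S]/(Km+[S]), Km = [S](Vmax − v)/v.
Km = 1.43 × (2.38 − 1.38) / 1.38 = 1.430/1.38 = 1.04 mM.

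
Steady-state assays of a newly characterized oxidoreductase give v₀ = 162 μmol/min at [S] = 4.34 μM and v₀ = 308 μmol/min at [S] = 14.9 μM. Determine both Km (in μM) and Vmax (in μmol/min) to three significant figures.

Km = 8.77 μM; Vmax = 489 μmol/min

From v = Vmax[S]/(Km+[S]), each point gives Vmax = v(Km+[S])/[S].
Equating: 162(Km+4.34)/4.34 = 308(Km+14.9)/14.9.
37.33·Km + 162 = 20.67·Km + 308, so (37.33 − 20.67)·Km = 308 − 162.
Km = 146.0/16.66 = 8.77 μM; then Vmax = 162(8.77+4.34)/4.34 = 489 μmol/min.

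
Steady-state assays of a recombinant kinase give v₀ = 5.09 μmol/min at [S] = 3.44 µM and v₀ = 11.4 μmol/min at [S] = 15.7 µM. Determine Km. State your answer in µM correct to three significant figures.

From v = Vmax[S]/(Km+[S]), each point gives Vmax = v(Km+[S])/[S].
Equating: 5.09(Km+3.44)/3.44 = 11.4(Km+15.7)/15.7.
1.480·Km + 5.09 = 0.7261·Km + 11.4, so (1.480 − 0.7261)·Km = 11.4 − 5.09.
Km = 6.310/0.7535 = 8.37 µM; then Vmax = 5.09(8.37+3.44)/3.44 = 17.5 μmol/min.

8.37 µM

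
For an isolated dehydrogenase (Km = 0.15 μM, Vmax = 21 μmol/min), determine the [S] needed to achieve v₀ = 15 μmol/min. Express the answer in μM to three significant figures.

The required fractional saturation is v/Vmax = 15/21 = 0.7143.
Then [S]/(Km+[S]) = 0.7143 ⇒ [S] = 0.15 × 0.7143/(1 − 0.7143) = 0.375 μM.

0.375 μM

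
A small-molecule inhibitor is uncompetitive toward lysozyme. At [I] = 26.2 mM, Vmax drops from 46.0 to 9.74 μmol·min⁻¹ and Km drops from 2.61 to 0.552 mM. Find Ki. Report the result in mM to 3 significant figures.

7.04 mM

Uncompetitive: Vmax,app = Vmax/α (and Km,app = Km/α) with α = 1 + [I]/Ki.
α = Vmax/Vmax,app = 46.0/9.74 = 4.723.
Since α = 1 + [I]/Ki, [I]/Ki = 4.723 − 1 = 3.723 and Ki = 26.2/3.723 = 7.04 mM.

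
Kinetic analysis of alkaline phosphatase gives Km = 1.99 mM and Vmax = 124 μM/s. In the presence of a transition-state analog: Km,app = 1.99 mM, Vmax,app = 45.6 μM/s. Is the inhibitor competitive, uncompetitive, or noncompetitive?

noncompetitive

Vmax decreases (124 → 45.6 μM/s) while Km is unchanged — pure noncompetitive inhibition.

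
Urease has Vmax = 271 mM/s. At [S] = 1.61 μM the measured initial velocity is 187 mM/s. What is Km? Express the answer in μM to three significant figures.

0.723 μM

From v = Vmax[S]/(Km+[S]), Km = [S](Vmax − v)/v.
Km = 1.61 × (271 − 187) / 187 = 135.2/187 = 0.723 μM.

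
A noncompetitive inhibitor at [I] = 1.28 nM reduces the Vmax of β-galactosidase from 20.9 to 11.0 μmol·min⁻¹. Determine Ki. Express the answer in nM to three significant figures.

Noncompetitive: Vmax,app = Vmax/α with α = 1 + [I]/Ki.
α = Vmax/Vmax,app = 20.9/11.0 = 1.900.
Since α = 1 + [I]/Ki, [I]/Ki = 1.900 − 1 = 0.9000 and Ki = 1.28/0.9000 = 1.42 nM.

1.42 nM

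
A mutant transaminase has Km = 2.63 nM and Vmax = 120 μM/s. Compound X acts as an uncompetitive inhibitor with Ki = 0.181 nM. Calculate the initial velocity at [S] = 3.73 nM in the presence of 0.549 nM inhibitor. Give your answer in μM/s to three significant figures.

25.3 μM/s

With α = 1 + [I]/Ki = 1 + 0.549/0.181 = 4.033, the uncompetitive rate law is v = (Vmax/α)·[S] / (Km/α + [S]).
v = (120/4.033)×3.73 / (2.63/4.033 + 3.73) = 111.0/4.382 = 25.3 μM/s.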